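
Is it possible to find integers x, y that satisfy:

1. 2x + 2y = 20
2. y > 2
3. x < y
Yes

Take x = 0, y = 10. Substituting into each constraint:
  (1) 2(0) + 2(10) = 20 ✓
  (2) 10 > 2 ✓
  (3) 0 < 10 ✓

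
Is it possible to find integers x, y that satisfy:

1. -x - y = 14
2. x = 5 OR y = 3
Yes

Take x = 5, y = -19. Substituting into each constraint:
  (1) (-5) + 19 = 14 ✓
  (2) x = 5, target 5 ✓ (first branch holds)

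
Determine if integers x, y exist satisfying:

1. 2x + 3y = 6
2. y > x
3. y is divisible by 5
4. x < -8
Yes

Take x = -12, y = 10. Substituting into each constraint:
  (1) 2(-12) + 3(10) = 6 ✓
  (2) 10 > -12 ✓
  (3) 10 = 5 × 2, remainder 0 ✓
  (4) -12 < -8 ✓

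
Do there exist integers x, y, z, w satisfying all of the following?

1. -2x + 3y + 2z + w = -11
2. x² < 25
Yes

Take x = 0, y = 0, z = 0, w = -11. Substituting into each constraint:
  (1) -2(0) + 3(0) + 2(0) + (-11) = -11 ✓
  (2) x² = (0)² = 0, and 0 < 25 ✓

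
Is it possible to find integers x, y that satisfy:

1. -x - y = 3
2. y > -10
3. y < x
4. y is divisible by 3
Yes

Take x = 0, y = -3. Substituting into each constraint:
  (1) 0 + 3 = 3 ✓
  (2) -3 > -10 ✓
  (3) -3 < 0 ✓
  (4) -3 = 3 × -1, remainder 0 ✓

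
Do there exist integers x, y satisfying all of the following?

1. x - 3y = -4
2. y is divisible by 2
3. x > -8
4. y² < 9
Yes

Take x = -4, y = 0. Substituting into each constraint:
  (1) (-4) - 3(0) = -4 ✓
  (2) 0 = 2 × 0, remainder 0 ✓
  (3) -4 > -8 ✓
  (4) y² = (0)² = 0, and 0 < 9 ✓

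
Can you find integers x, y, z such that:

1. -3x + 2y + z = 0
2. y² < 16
Yes

Take x = 0, y = 0, z = 0. Substituting into each constraint:
  (1) -3(0) + 2(0) + 0 = 0 ✓
  (2) y² = (0)² = 0, and 0 < 16 ✓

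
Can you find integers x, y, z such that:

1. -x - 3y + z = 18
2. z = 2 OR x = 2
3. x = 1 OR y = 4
Yes

Take x = 2, y = 4, z = 32. Substituting into each constraint:
  (1) (-2) - 3(4) + 32 = 18 ✓
  (2) x = 2, target 2 ✓ (second branch holds)
  (3) y = 4, target 4 ✓ (second branch holds)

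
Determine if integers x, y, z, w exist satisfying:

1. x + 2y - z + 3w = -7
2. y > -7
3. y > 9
Yes

Take x = -27, y = 10, z = 0, w = 0. Substituting into each constraint:
  (1) (-27) + 2(10) + 0 + 3(0) = -7 ✓
  (2) 10 > -7 ✓
  (3) 10 > 9 ✓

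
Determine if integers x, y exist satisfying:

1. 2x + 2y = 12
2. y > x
Yes

Take x = 2, y = 4. Substituting into each constraint:
  (1) 2(2) + 2(4) = 12 ✓
  (2) 4 > 2 ✓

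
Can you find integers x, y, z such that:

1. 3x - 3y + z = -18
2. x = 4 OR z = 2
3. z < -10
Yes

Take x = 4, y = 0, z = -30. Substituting into each constraint:
  (1) 3(4) - 3(0) + (-30) = -18 ✓
  (2) x = 4, target 4 ✓ (first branch holds)
  (3) -30 < -10 ✓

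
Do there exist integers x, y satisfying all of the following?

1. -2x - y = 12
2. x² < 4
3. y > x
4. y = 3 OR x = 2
No

A contradictory subset is {-2x - y = 12, y > x, y = 3 OR x = 2}. No integer assignment can satisfy these jointly:

  - -2x - y = 12: is a linear equation tying the variables together
  - y > x: bounds one variable relative to another variable
  - y = 3 OR x = 2: forces a choice: either y = 3 or x = 2

Split on the disjunction (y = 3 OR x = 2):
  • If y = 3: with y = 3, every remaining term of the linear equation is divisible by 2, so the left side is ≡ 0 (mod 2); but the right side 15 ≡ 1 (mod 2). No integers can satisfy it.
  • If x = 2: the equation forces y = -16, giving (x, y) = (2, -16), which violates y > x.
Both branches are infeasible, so the system has no integer solution.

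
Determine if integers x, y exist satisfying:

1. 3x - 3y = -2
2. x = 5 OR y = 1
No

Even the single constraint (3x - 3y = -2) is infeasible over the integers.

  - 3x - 3y = -2: every term on the left is divisible by 3, so the LHS ≡ 0 (mod 3), but the RHS -2 is not — no integer solution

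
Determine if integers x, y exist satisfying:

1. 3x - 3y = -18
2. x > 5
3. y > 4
Yes

Take x = 6, y = 12. Substituting into each constraint:
  (1) 3(6) - 3(12) = -18 ✓
  (2) 6 > 5 ✓
  (3) 12 > 4 ✓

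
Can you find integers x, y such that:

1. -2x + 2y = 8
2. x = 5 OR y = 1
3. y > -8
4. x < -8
No

A contradictory subset is {-2x + 2y = 8, x = 5 OR y = 1, x < -8}. No integer assignment can satisfy these jointly:

  - -2x + 2y = 8: is a linear equation tying the variables together
  - x = 5 OR y = 1: forces a choice: either x = 5 or y = 1
  - x < -8: bounds one variable relative to a constant

Split on the disjunction (x = 5 OR y = 1):
  • If x = 5: this contradicts the bound x ≤ -9.
  • If y = 1: the equation forces x = -3, which contradicts the bound x ≤ -9.
Both branches are infeasible, so the system has no integer solution.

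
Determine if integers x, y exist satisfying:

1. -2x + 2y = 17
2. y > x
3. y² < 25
No

Even the single constraint (-2x + 2y = 17) is infeasible over the integers.

  - -2x + 2y = 17: every term on the left is divisible by 2, so the LHS ≡ 0 (mod 2), but the RHS 17 is not — no integer solution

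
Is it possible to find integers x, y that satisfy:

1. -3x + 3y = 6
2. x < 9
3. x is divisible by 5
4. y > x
Yes

Take x = 0, y = 2. Substituting into each constraint:
  (1) -3(0) + 3(2) = 6 ✓
  (2) 0 < 9 ✓
  (3) 0 = 5 × 0, remainder 0 ✓
  (4) 2 > 0 ✓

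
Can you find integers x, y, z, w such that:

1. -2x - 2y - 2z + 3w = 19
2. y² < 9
Yes

Take x = -8, y = 0, z = 0, w = 1. Substituting into each constraint:
  (1) -2(-8) - 2(0) - 2(0) + 3(1) = 19 ✓
  (2) y² = (0)² = 0, and 0 < 9 ✓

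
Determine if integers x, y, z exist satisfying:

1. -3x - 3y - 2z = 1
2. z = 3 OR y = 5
Yes

Take x = -8, y = 5, z = 4. Substituting into each constraint:
  (1) -3(-8) - 3(5) - 2(4) = 1 ✓
  (2) y = 5, target 5 ✓ (second branch holds)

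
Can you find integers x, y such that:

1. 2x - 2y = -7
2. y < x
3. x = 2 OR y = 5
No

Even the single constraint (2x - 2y = -7) is infeasible over the integers.

  - 2x - 2y = -7: every term on the left is divisible by 2, so the LHS ≡ 0 (mod 2), but the RHS -7 is not — no integer solution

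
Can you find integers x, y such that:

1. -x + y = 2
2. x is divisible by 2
Yes

Take x = 0, y = 2. Substituting into each constraint:
  (1) 0 + 2 = 2 ✓
  (2) 0 = 2 × 0, remainder 0 ✓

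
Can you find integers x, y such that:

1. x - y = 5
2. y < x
Yes

Take x = 0, y = -5. Substituting into each constraint:
  (1) 0 + 5 = 5 ✓
  (2) -5 < 0 ✓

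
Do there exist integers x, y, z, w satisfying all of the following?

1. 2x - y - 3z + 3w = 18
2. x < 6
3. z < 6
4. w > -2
Yes

Take x = 3, y = 0, z = 0, w = 4. Substituting into each constraint:
  (1) 2(3) + 0 - 3(0) + 3(4) = 18 ✓
  (2) 3 < 6 ✓
  (3) 0 < 6 ✓
  (4) 4 > -2 ✓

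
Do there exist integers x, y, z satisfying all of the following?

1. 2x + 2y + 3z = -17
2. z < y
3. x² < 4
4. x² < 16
Yes

Take x = 0, y = -1, z = -5. Substituting into each constraint:
  (1) 2(0) + 2(-1) + 3(-5) = -17 ✓
  (2) -5 < -1 ✓
  (3) x² = (0)² = 0, and 0 < 4 ✓
  (4) x² = (0)² = 0, and 0 < 16 ✓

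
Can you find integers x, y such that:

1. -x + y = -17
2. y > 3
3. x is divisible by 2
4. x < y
No

A contradictory subset is {-x + y = -17, x < y}. No integer assignment can satisfy these jointly:

  - -x + y = -17: is a linear equation tying the variables together
  - x < y: bounds one variable relative to another variable

From the equation, x − y = 17, i.e. y − x = -17; but y > x requires y − x ≥ 1. Contradiction.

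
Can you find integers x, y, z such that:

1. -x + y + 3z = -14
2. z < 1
Yes

Take x = 0, y = -14, z = 0. Substituting into each constraint:
  (1) 0 + (-14) + 3(0) = -14 ✓
  (2) 0 < 1 ✓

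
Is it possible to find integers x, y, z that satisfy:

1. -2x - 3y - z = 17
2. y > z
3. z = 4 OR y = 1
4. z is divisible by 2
Yes

Take x = -10, y = 1, z = 0. Substituting into each constraint:
  (1) -2(-10) - 3(1) + 0 = 17 ✓
  (2) 1 > 0 ✓
  (3) y = 1, target 1 ✓ (second branch holds)
  (4) 0 = 2 × 0, remainder 0 ✓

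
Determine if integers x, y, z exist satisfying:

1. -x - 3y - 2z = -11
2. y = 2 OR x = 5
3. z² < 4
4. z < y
Yes

Take x = 3, y = 2, z = 1. Substituting into each constraint:
  (1) (-3) - 3(2) - 2(1) = -11 ✓
  (2) y = 2, target 2 ✓ (first branch holds)
  (3) z² = (1)² = 1, and 1 < 4 ✓
  (4) 1 < 2 ✓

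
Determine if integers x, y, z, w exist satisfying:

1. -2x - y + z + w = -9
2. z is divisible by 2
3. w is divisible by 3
Yes

Take x = 0, y = 9, z = 0, w = 0. Substituting into each constraint:
  (1) -2(0) + (-9) + 0 + 0 = -9 ✓
  (2) 0 = 2 × 0, remainder 0 ✓
  (3) 0 = 3 × 0, remainder 0 ✓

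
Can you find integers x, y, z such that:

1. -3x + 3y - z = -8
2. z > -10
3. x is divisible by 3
Yes

Take x = 0, y = 0, z = 8. Substituting into each constraint:
  (1) -3(0) + 3(0) + (-8) = -8 ✓
  (2) 8 > -10 ✓
  (3) 0 = 3 × 0, remainder 0 ✓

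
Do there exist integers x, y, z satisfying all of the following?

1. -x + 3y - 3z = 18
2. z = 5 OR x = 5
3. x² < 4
Yes

Take x = 0, y = 11, z = 5. Substituting into each constraint:
  (1) 0 + 3(11) - 3(5) = 18 ✓
  (2) z = 5, target 5 ✓ (first branch holds)
  (3) x² = (0)² = 0, and 0 < 4 ✓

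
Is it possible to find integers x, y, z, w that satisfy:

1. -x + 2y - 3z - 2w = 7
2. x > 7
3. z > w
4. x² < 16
No

A contradictory subset is {x > 7, x² < 16}. No integer assignment can satisfy these jointly:

  - x > 7: bounds one variable relative to a constant
  - x² < 16: restricts x to |x| ≤ 3

Direct contradiction: the bounds on x require x ≥ 8 and x ≤ 3 simultaneously, which is empty.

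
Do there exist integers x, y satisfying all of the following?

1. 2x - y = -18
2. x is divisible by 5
Yes

Take x = 0, y = 18. Substituting into each constraint:
  (1) 2(0) + (-18) = -18 ✓
  (2) 0 = 5 × 0, remainder 0 ✓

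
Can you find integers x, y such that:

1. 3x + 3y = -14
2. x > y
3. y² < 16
No

Even the single constraint (3x + 3y = -14) is infeasible over the integers.

  - 3x + 3y = -14: every term on the left is divisible by 3, so the LHS ≡ 0 (mod 3), but the RHS -14 is not — no integer solution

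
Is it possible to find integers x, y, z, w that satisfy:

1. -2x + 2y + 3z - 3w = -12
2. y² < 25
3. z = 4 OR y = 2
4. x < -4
Yes

Take x = -7, y = 2, z = 0, w = 10. Substituting into each constraint:
  (1) -2(-7) + 2(2) + 3(0) - 3(10) = -12 ✓
  (2) y² = (2)² = 4, and 4 < 25 ✓
  (3) y = 2, target 2 ✓ (second branch holds)
  (4) -7 < -4 ✓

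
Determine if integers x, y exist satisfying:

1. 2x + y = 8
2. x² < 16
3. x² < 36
Yes

Take x = 0, y = 8. Substituting into each constraint:
  (1) 2(0) + 8 = 8 ✓
  (2) x² = (0)² = 0, and 0 < 16 ✓
  (3) x² = (0)² = 0, and 0 < 36 ✓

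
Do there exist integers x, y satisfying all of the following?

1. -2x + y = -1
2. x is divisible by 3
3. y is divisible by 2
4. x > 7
No

A contradictory subset is {-2x + y = -1, y is divisible by 2}. No integer assignment can satisfy these jointly:

  - -2x + y = -1: is a linear equation tying the variables together
  - y is divisible by 2: restricts y to multiples of 2

Modular obstruction: writing y = 2y', every remaining term of the linear equation is divisible by 2, so the left side is ≡ 0 (mod 2); but the right side -1 ≡ 1 (mod 2). No integers can satisfy it.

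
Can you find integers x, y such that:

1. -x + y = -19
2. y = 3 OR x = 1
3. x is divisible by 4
No

The full constraint system is jointly infeasible over the integers. Each constraint and what it forces:

  - -x + y = -19: is a linear equation tying the variables together
  - y = 3 OR x = 1: forces a choice: either y = 3 or x = 1
  - x is divisible by 4: restricts x to multiples of 4

Split on the disjunction (y = 3 OR x = 1):
  • If y = 3: with y = 3, writing x = 4x', every remaining term of the linear equation is divisible by 4, so the left side is ≡ 0 (mod 4); but the right side -22 ≡ 2 (mod 4). No integers can satisfy it.
  • If x = 1: this contradicts the divisibility constraint — 1 is not a multiple of 4.
Both branches are infeasible, so the system has no integer solution.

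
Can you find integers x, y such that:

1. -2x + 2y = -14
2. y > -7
Yes

Take x = 1, y = -6. Substituting into each constraint:
  (1) -2(1) + 2(-6) = -14 ✓
  (2) -6 > -7 ✓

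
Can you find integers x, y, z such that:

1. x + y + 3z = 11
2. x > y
Yes

Take x = 0, y = -1, z = 4. Substituting into each constraint:
  (1) 0 + (-1) + 3(4) = 11 ✓
  (2) 0 > -1 ✓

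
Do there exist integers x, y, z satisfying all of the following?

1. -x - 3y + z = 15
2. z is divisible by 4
Yes

Take x = -15, y = 0, z = 0. Substituting into each constraint:
  (1) 15 - 3(0) + 0 = 15 ✓
  (2) 0 = 4 × 0, remainder 0 ✓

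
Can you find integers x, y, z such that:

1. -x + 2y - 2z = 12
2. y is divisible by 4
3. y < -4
Yes

Take x = 0, y = -8, z = -14. Substituting into each constraint:
  (1) 0 + 2(-8) - 2(-14) = 12 ✓
  (2) -8 = 4 × -2, remainder 0 ✓
  (3) -8 < -4 ✓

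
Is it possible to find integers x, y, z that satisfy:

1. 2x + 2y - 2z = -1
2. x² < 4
No

Even the single constraint (2x + 2y - 2z = -1) is infeasible over the integers.

  - 2x + 2y - 2z = -1: every term on the left is divisible by 2, so the LHS ≡ 0 (mod 2), but the RHS -1 is not — no integer solution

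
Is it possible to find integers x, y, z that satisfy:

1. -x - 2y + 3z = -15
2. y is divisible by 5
Yes

Take x = 0, y = 0, z = -5. Substituting into each constraint:
  (1) 0 - 2(0) + 3(-5) = -15 ✓
  (2) 0 = 5 × 0, remainder 0 ✓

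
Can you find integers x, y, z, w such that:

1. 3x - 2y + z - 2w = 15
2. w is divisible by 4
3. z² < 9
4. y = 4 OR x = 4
Yes

Take x = 4, y = -1, z = 1, w = 0. Substituting into each constraint:
  (1) 3(4) - 2(-1) + 1 - 2(0) = 15 ✓
  (2) 0 = 4 × 0, remainder 0 ✓
  (3) z² = (1)² = 1, and 1 < 9 ✓
  (4) x = 4, target 4 ✓ (second branch holds)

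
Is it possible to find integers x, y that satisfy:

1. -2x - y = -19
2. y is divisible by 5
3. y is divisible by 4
No

A contradictory subset is {-2x - y = -19, y is divisible by 4}. No integer assignment can satisfy these jointly:

  - -2x - y = -19: is a linear equation tying the variables together
  - y is divisible by 4: restricts y to multiples of 4

Modular obstruction: writing y = 4y', every remaining term of the linear equation is divisible by 2, so the left side is ≡ 0 (mod 2); but the right side -19 ≡ 1 (mod 2). No integers can satisfy it.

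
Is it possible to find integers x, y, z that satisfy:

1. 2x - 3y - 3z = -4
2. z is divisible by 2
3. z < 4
Yes

Take x = -2, y = 0, z = 0. Substituting into each constraint:
  (1) 2(-2) - 3(0) - 3(0) = -4 ✓
  (2) 0 = 2 × 0, remainder 0 ✓
  (3) 0 < 4 ✓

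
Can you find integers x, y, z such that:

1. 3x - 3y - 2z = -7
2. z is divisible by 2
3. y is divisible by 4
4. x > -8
Yes

Take x = -1, y = 0, z = 2. Substituting into each constraint:
  (1) 3(-1) - 3(0) - 2(2) = -7 ✓
  (2) 2 = 2 × 1, remainder 0 ✓
  (3) 0 = 4 × 0, remainder 0 ✓
  (4) -1 > -8 ✓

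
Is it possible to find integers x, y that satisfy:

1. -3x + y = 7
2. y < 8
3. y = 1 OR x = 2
Yes

Take x = -2, y = 1. Substituting into each constraint:
  (1) -3(-2) + 1 = 7 ✓
  (2) 1 < 8 ✓
  (3) y = 1, target 1 ✓ (first branch holds)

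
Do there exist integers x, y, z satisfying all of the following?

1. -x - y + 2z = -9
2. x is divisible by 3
Yes

Take x = 0, y = 1, z = -4. Substituting into each constraint:
  (1) 0 + (-1) + 2(-4) = -9 ✓
  (2) 0 = 3 × 0, remainder 0 ✓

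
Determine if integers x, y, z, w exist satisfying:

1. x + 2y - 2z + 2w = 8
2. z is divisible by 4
Yes

Take x = 0, y = 4, z = 0, w = 0. Substituting into each constraint:
  (1) 0 + 2(4) - 2(0) + 2(0) = 8 ✓
  (2) 0 = 4 × 0, remainder 0 ✓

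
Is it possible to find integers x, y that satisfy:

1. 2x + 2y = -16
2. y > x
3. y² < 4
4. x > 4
No

A contradictory subset is {2x + 2y = -16, y > x, x > 4}. No integer assignment can satisfy these jointly:

  - 2x + 2y = -16: is a linear equation tying the variables together
  - y > x: bounds one variable relative to another variable
  - x > 4: bounds one variable relative to a constant

Propagating the comparison: y > x and x ≥ 5 give y ≥ 6. Range argument: with x ∈ [5, ∞], y ∈ [6, ∞], the left side of the equation is at least 22, but the right side is -16 < 22. No integer solution exists.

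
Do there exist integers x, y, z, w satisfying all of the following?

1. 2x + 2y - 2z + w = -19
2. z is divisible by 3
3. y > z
Yes

Take x = 0, y = 1, z = 0, w = -21. Substituting into each constraint:
  (1) 2(0) + 2(1) - 2(0) + (-21) = -19 ✓
  (2) 0 = 3 × 0, remainder 0 ✓
  (3) 1 > 0 ✓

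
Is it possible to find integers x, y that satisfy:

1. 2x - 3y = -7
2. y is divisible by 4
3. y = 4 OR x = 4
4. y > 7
No

A contradictory subset is {2x - 3y = -7, y = 4 OR x = 4, y > 7}. No integer assignment can satisfy these jointly:

  - 2x - 3y = -7: is a linear equation tying the variables together
  - y = 4 OR x = 4: forces a choice: either y = 4 or x = 4
  - y > 7: bounds one variable relative to a constant

Split on the disjunction (y = 4 OR x = 4):
  • If y = 4: this contradicts the bound y ≥ 8.
  • If x = 4: the equation forces y = 5, which contradicts the bound y ≥ 8.
Both branches are infeasible, so the system has no integer solution.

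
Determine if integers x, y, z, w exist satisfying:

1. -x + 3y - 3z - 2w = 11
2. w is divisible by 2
Yes

Take x = 1, y = 4, z = 0, w = 0. Substituting into each constraint:
  (1) (-1) + 3(4) - 3(0) - 2(0) = 11 ✓
  (2) 0 = 2 × 0, remainder 0 ✓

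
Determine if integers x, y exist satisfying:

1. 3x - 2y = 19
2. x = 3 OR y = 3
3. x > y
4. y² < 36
Yes

Take x = 3, y = -5. Substituting into each constraint:
  (1) 3(3) - 2(-5) = 19 ✓
  (2) x = 3, target 3 ✓ (first branch holds)
  (3) 3 > -5 ✓
  (4) y² = (-5)² = 25, and 25 < 36 ✓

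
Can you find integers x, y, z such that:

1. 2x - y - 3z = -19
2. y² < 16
Yes

Take x = -8, y = 0, z = 1. Substituting into each constraint:
  (1) 2(-8) + 0 - 3(1) = -19 ✓
  (2) y² = (0)² = 0, and 0 < 16 ✓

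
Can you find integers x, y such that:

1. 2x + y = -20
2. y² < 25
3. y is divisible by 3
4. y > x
Yes

Take x = -10, y = 0. Substituting into each constraint:
  (1) 2(-10) + 0 = -20 ✓
  (2) y² = (0)² = 0, and 0 < 25 ✓
  (3) 0 = 3 × 0, remainder 0 ✓
  (4) 0 > -10 ✓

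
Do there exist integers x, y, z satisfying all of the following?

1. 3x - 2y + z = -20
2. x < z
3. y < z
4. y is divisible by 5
Yes

Take x = -7, y = 0, z = 1. Substituting into each constraint:
  (1) 3(-7) - 2(0) + 1 = -20 ✓
  (2) -7 < 1 ✓
  (3) 0 < 1 ✓
  (4) 0 = 5 × 0, remainder 0 ✓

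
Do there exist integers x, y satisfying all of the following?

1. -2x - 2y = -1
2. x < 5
No

Even the single constraint (-2x - 2y = -1) is infeasible over the integers.

  - -2x - 2y = -1: every term on the left is divisible by 2, so the LHS ≡ 0 (mod 2), but the RHS -1 is not — no integer solution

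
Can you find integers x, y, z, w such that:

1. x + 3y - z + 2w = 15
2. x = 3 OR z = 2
Yes

Take x = 5, y = 4, z = 2, w = 0. Substituting into each constraint:
  (1) 5 + 3(4) + (-2) + 2(0) = 15 ✓
  (2) z = 2, target 2 ✓ (second branch holds)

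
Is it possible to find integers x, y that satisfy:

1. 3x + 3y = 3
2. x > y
Yes

Take x = 1, y = 0. Substituting into each constraint:
  (1) 3(1) + 3(0) = 3 ✓
  (2) 1 > 0 ✓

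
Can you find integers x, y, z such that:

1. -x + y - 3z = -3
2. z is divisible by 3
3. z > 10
Yes

Take x = 0, y = 33, z = 12. Substituting into each constraint:
  (1) 0 + 33 - 3(12) = -3 ✓
  (2) 12 = 3 × 4, remainder 0 ✓
  (3) 12 > 10 ✓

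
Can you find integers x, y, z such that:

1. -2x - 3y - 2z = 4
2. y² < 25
Yes

Take x = 1, y = -2, z = 0. Substituting into each constraint:
  (1) -2(1) - 3(-2) - 2(0) = 4 ✓
  (2) y² = (-2)² = 4, and 4 < 25 ✓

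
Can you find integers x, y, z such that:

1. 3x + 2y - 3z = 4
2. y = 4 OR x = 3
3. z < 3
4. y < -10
Yes

Take x = 3, y = -13, z = -7. Substituting into each constraint:
  (1) 3(3) + 2(-13) - 3(-7) = 4 ✓
  (2) x = 3, target 3 ✓ (second branch holds)
  (3) -7 < 3 ✓
  (4) -13 < -10 ✓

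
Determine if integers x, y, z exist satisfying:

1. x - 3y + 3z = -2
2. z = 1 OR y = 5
Yes

Take x = 13, y = 6, z = 1. Substituting into each constraint:
  (1) 13 - 3(6) + 3(1) = -2 ✓
  (2) z = 1, target 1 ✓ (first branch holds)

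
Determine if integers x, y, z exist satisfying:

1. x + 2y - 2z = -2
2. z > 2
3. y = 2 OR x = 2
Yes

Take x = 0, y = 2, z = 3. Substituting into each constraint:
  (1) 0 + 2(2) - 2(3) = -2 ✓
  (2) 3 > 2 ✓
  (3) y = 2, target 2 ✓ (first branch holds)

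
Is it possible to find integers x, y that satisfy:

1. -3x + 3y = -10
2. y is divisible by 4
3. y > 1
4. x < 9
No

Even the single constraint (-3x + 3y = -10) is infeasible over the integers.

  - -3x + 3y = -10: every term on the left is divisible by 3, so the LHS ≡ 0 (mod 3), but the RHS -10 is not — no integer solution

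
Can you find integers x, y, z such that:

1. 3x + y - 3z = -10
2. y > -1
Yes

Take x = 0, y = 2, z = 4. Substituting into each constraint:
  (1) 3(0) + 2 - 3(4) = -10 ✓
  (2) 2 > -1 ✓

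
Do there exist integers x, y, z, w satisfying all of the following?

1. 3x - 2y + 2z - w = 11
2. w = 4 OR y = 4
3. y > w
Yes

Take x = 6, y = 4, z = 2, w = 3. Substituting into each constraint:
  (1) 3(6) - 2(4) + 2(2) + (-3) = 11 ✓
  (2) y = 4, target 4 ✓ (second branch holds)
  (3) 4 > 3 ✓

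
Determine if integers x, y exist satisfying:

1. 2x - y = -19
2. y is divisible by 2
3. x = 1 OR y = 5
No

A contradictory subset is {2x - y = -19, y is divisible by 2}. No integer assignment can satisfy these jointly:

  - 2x - y = -19: is a linear equation tying the variables together
  - y is divisible by 2: restricts y to multiples of 2

Modular obstruction: writing y = 2y', every remaining term of the linear equation is divisible by 2, so the left side is ≡ 0 (mod 2); but the right side -19 ≡ 1 (mod 2). No integers can satisfy it.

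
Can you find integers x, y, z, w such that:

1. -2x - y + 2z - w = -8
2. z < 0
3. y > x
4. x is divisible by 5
Yes

Take x = 0, y = 2, z = -3, w = 0. Substituting into each constraint:
  (1) -2(0) + (-2) + 2(-3) + 0 = -8 ✓
  (2) -3 < 0 ✓
  (3) 2 > 0 ✓
  (4) 0 = 5 × 0, remainder 0 ✓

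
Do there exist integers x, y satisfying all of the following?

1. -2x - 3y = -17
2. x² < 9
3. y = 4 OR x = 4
No

The full constraint system is jointly infeasible over the integers. Each constraint and what it forces:

  - -2x - 3y = -17: is a linear equation tying the variables together
  - x² < 9: restricts x to |x| ≤ 2
  - y = 4 OR x = 4: forces a choice: either y = 4 or x = 4

Split on the disjunction (y = 4 OR x = 4):
  • If y = 4: with y = 4, every remaining term of the linear equation is divisible by 2, so the left side is ≡ 0 (mod 2); but the right side -5 ≡ 1 (mod 2). No integers can satisfy it.
  • If x = 4: this contradicts x² < 9, which requires |x| ≤ 2.
Both branches are infeasible, so the system has no integer solution.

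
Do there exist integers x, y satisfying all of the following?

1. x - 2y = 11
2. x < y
Yes

Take x = -13, y = -12. Substituting into each constraint:
  (1) (-13) - 2(-12) = 11 ✓
  (2) -13 < -12 ✓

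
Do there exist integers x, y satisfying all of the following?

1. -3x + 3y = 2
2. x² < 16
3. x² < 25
No

Even the single constraint (-3x + 3y = 2) is infeasible over the integers.

  - -3x + 3y = 2: every term on the left is divisible by 3, so the LHS ≡ 0 (mod 3), but the RHS 2 is not — no integer solution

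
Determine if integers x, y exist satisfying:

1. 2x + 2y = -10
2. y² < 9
Yes

Take x = -5, y = 0. Substituting into each constraint:
  (1) 2(-5) + 2(0) = -10 ✓
  (2) y² = (0)² = 0, and 0 < 9 ✓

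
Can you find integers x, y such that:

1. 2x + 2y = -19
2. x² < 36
No

Even the single constraint (2x + 2y = -19) is infeasible over the integers.

  - 2x + 2y = -19: every term on the left is divisible by 2, so the LHS ≡ 0 (mod 2), but the RHS -19 is not — no integer solution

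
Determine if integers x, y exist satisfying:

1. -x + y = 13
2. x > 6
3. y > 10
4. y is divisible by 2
Yes

Take x = 7, y = 20. Substituting into each constraint:
  (1) (-7) + 20 = 13 ✓
  (2) 7 > 6 ✓
  (3) 20 > 10 ✓
  (4) 20 = 2 × 10, remainder 0 ✓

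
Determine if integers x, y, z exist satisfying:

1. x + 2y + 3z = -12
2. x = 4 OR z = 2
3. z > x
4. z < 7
Yes

Take x = 0, y = -9, z = 2. Substituting into each constraint:
  (1) 0 + 2(-9) + 3(2) = -12 ✓
  (2) z = 2, target 2 ✓ (second branch holds)
  (3) 2 > 0 ✓
  (4) 2 < 7 ✓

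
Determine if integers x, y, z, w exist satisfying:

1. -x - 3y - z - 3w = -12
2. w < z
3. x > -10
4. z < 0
Yes

Take x = 19, y = 0, z = -1, w = -2. Substituting into each constraint:
  (1) (-19) - 3(0) + 1 - 3(-2) = -12 ✓
  (2) -2 < -1 ✓
  (3) 19 > -10 ✓
  (4) -1 < 0 ✓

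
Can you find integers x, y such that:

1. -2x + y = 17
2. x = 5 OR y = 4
Yes

Take x = 5, y = 27. Substituting into each constraint:
  (1) -2(5) + 27 = 17 ✓
  (2) x = 5, target 5 ✓ (first branch holds)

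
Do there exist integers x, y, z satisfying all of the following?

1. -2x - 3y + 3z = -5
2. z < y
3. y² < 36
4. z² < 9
Yes

Take x = 1, y = 1, z = 0. Substituting into each constraint:
  (1) -2(1) - 3(1) + 3(0) = -5 ✓
  (2) 0 < 1 ✓
  (3) y² = (1)² = 1, and 1 < 36 ✓
  (4) z² = (0)² = 0, and 0 < 9 ✓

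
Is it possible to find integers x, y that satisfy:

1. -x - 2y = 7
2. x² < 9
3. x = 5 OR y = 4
No

The full constraint system is jointly infeasible over the integers. Each constraint and what it forces:

  - -x - 2y = 7: is a linear equation tying the variables together
  - x² < 9: restricts x to |x| ≤ 2
  - x = 5 OR y = 4: forces a choice: either x = 5 or y = 4

Split on the disjunction (x = 5 OR y = 4):
  • If x = 5: this contradicts x² < 9, which requires |x| ≤ 2.
  • If y = 4: the equation forces x = -15, but x² < 9 requires |x| ≤ 2.
Both branches are infeasible, so the system has no integer solution.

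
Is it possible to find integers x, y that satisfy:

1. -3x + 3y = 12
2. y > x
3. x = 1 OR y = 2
Yes

Take x = 1, y = 5. Substituting into each constraint:
  (1) -3(1) + 3(5) = 12 ✓
  (2) 5 > 1 ✓
  (3) x = 1, target 1 ✓ (first branch holds)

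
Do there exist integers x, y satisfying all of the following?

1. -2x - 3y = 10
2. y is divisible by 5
Yes

Take x = -5, y = 0. Substituting into each constraint:
  (1) -2(-5) - 3(0) = 10 ✓
  (2) 0 = 5 × 0, remainder 0 ✓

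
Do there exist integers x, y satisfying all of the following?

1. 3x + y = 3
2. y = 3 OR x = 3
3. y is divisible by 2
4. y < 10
Yes

Take x = 3, y = -6. Substituting into each constraint:
  (1) 3(3) + (-6) = 3 ✓
  (2) x = 3, target 3 ✓ (second branch holds)
  (3) -6 = 2 × -3, remainder 0 ✓
  (4) -6 < 10 ✓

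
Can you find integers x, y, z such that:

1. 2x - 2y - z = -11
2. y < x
Yes

Take x = 1, y = 0, z = 13. Substituting into each constraint:
  (1) 2(1) - 2(0) + (-13) = -11 ✓
  (2) 0 < 1 ✓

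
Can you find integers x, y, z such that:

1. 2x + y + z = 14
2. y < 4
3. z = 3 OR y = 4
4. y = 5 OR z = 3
Yes

Take x = 4, y = 3, z = 3. Substituting into each constraint:
  (1) 2(4) + 3 + 3 = 14 ✓
  (2) 3 < 4 ✓
  (3) z = 3, target 3 ✓ (first branch holds)
  (4) z = 3, target 3 ✓ (second branch holds)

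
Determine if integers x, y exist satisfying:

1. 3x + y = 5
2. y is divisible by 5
Yes

Take x = 5, y = -10. Substituting into each constraint:
  (1) 3(5) + (-10) = 5 ✓
  (2) -10 = 5 × -2, remainder 0 ✓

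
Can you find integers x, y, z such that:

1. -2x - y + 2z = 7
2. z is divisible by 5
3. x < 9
Yes

Take x = 0, y = -7, z = 0. Substituting into each constraint:
  (1) -2(0) + 7 + 2(0) = 7 ✓
  (2) 0 = 5 × 0, remainder 0 ✓
  (3) 0 < 9 ✓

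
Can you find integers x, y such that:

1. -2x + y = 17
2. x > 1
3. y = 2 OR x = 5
Yes

Take x = 5, y = 27. Substituting into each constraint:
  (1) -2(5) + 27 = 17 ✓
  (2) 5 > 1 ✓
  (3) x = 5, target 5 ✓ (second branch holds)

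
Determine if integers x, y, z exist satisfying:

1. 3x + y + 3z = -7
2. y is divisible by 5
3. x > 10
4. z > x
Yes

Take x = 15, y = -100, z = 16. Substituting into each constraint:
  (1) 3(15) + (-100) + 3(16) = -7 ✓
  (2) -100 = 5 × -20, remainder 0 ✓
  (3) 15 > 10 ✓
  (4) 16 > 15 ✓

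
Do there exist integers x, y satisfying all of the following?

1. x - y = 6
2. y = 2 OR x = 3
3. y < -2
Yes

Take x = 3, y = -3. Substituting into each constraint:
  (1) 3 + 3 = 6 ✓
  (2) x = 3, target 3 ✓ (second branch holds)
  (3) -3 < -2 ✓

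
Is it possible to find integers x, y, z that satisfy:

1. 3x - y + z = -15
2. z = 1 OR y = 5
Yes

Take x = 0, y = 16, z = 1. Substituting into each constraint:
  (1) 3(0) + (-16) + 1 = -15 ✓
  (2) z = 1, target 1 ✓ (first branch holds)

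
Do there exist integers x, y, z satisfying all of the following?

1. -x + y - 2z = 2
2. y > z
Yes

Take x = -1, y = 1, z = 0. Substituting into each constraint:
  (1) 1 + 1 - 2(0) = 2 ✓
  (2) 1 > 0 ✓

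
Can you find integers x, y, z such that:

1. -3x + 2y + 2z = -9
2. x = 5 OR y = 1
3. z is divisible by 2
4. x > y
Yes

Take x = 5, y = 1, z = 2. Substituting into each constraint:
  (1) -3(5) + 2(1) + 2(2) = -9 ✓
  (2) x = 5, target 5 ✓ (first branch holds)
  (3) 2 = 2 × 1, remainder 0 ✓
  (4) 5 > 1 ✓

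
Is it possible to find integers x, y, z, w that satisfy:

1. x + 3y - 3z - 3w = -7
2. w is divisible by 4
Yes

Take x = -7, y = 0, z = 0, w = 0. Substituting into each constraint:
  (1) (-7) + 3(0) - 3(0) - 3(0) = -7 ✓
  (2) 0 = 4 × 0, remainder 0 ✓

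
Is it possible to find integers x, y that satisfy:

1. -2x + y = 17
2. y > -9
Yes

Take x = 0, y = 17. Substituting into each constraint:
  (1) -2(0) + 17 = 17 ✓
  (2) 17 > -9 ✓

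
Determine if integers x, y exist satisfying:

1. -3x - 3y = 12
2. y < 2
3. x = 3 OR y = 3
Yes

Take x = 3, y = -7. Substituting into each constraint:
  (1) -3(3) - 3(-7) = 12 ✓
  (2) -7 < 2 ✓
  (3) x = 3, target 3 ✓ (first branch holds)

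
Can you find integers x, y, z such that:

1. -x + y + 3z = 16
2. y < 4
Yes

Take x = -16, y = 0, z = 0. Substituting into each constraint:
  (1) 16 + 0 + 3(0) = 16 ✓
  (2) 0 < 4 ✓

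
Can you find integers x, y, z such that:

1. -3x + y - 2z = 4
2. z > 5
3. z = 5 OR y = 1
Yes

Take x = -5, y = 1, z = 6. Substituting into each constraint:
  (1) -3(-5) + 1 - 2(6) = 4 ✓
  (2) 6 > 5 ✓
  (3) y = 1, target 1 ✓ (second branch holds)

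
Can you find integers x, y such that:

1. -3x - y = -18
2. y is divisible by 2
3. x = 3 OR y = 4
No

The full constraint system is jointly infeasible over the integers. Each constraint and what it forces:

  - -3x - y = -18: is a linear equation tying the variables together
  - y is divisible by 2: restricts y to multiples of 2
  - x = 3 OR y = 4: forces a choice: either x = 3 or y = 4

Split on the disjunction (x = 3 OR y = 4):
  • If x = 3: with x = 3, writing y = 2y', every remaining term of the linear equation is divisible by 2, so the left side is ≡ 0 (mod 2); but the right side -9 ≡ 1 (mod 2). No integers can satisfy it.
  • If y = 4: with y = 4, every remaining term of the linear equation is divisible by 3, so the left side is ≡ 0 (mod 3); but the right side -14 ≡ 1 (mod 3). No integers can satisfy it.
Both branches are infeasible, so the system has no integer solution.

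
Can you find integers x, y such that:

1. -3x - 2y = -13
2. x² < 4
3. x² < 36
Yes

Take x = -1, y = 8. Substituting into each constraint:
  (1) -3(-1) - 2(8) = -13 ✓
  (2) x² = (-1)² = 1, and 1 < 4 ✓
  (3) x² = (-1)² = 1, and 1 < 36 ✓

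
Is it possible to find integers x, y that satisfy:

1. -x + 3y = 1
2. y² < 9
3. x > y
Yes

Take x = 2, y = 1. Substituting into each constraint:
  (1) (-2) + 3(1) = 1 ✓
  (2) y² = (1)² = 1, and 1 < 9 ✓
  (3) 2 > 1 ✓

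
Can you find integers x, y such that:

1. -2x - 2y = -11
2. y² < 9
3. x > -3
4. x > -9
No

Even the single constraint (-2x - 2y = -11) is infeasible over the integers.

  - -2x - 2y = -11: every term on the left is divisible by 2, so the LHS ≡ 0 (mod 2), but the RHS -11 is not — no integer solution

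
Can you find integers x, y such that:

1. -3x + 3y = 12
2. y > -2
Yes

Take x = 0, y = 4. Substituting into each constraint:
  (1) -3(0) + 3(4) = 12 ✓
  (2) 4 > -2 ✓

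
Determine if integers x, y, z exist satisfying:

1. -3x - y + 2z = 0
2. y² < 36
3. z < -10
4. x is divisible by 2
Yes

Take x = -10, y = 4, z = -13. Substituting into each constraint:
  (1) -3(-10) + (-4) + 2(-13) = 0 ✓
  (2) y² = (4)² = 16, and 16 < 36 ✓
  (3) -13 < -10 ✓
  (4) -10 = 2 × -5, remainder 0 ✓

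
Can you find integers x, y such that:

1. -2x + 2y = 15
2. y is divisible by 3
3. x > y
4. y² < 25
No

Even the single constraint (-2x + 2y = 15) is infeasible over the integers.

  - -2x + 2y = 15: every term on the left is divisible by 2, so the LHS ≡ 0 (mod 2), but the RHS 15 is not — no integer solution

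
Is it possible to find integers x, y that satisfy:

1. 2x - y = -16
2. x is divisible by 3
Yes

Take x = 0, y = 16. Substituting into each constraint:
  (1) 2(0) + (-16) = -16 ✓
  (2) 0 = 3 × 0, remainder 0 ✓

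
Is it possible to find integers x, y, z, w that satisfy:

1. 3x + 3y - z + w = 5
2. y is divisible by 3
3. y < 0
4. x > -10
Yes

Take x = 0, y = -3, z = -14, w = 0. Substituting into each constraint:
  (1) 3(0) + 3(-3) + 14 + 0 = 5 ✓
  (2) -3 = 3 × -1, remainder 0 ✓
  (3) -3 < 0 ✓
  (4) 0 > -10 ✓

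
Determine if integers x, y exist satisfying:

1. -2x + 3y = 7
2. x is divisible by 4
Yes

Take x = 4, y = 5. Substituting into each constraint:
  (1) -2(4) + 3(5) = 7 ✓
  (2) 4 = 4 × 1, remainder 0 ✓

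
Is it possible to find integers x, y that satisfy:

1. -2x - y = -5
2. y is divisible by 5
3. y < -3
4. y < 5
Yes

Take x = 5, y = -5. Substituting into each constraint:
  (1) -2(5) + 5 = -5 ✓
  (2) -5 = 5 × -1, remainder 0 ✓
  (3) -5 < -3 ✓
  (4) -5 < 5 ✓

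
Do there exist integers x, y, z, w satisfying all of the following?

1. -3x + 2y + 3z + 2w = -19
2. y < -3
Yes

Take x = 3, y = -5, z = 0, w = 0. Substituting into each constraint:
  (1) -3(3) + 2(-5) + 3(0) + 2(0) = -19 ✓
  (2) -5 < -3 ✓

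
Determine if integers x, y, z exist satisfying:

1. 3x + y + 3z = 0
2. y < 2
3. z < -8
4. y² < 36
Yes

Take x = 9, y = 0, z = -9. Substituting into each constraint:
  (1) 3(9) + 0 + 3(-9) = 0 ✓
  (2) 0 < 2 ✓
  (3) -9 < -8 ✓
  (4) y² = (0)² = 0, and 0 < 36 ✓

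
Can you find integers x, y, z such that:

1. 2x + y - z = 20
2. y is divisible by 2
Yes

Take x = 10, y = 0, z = 0. Substituting into each constraint:
  (1) 2(10) + 0 + 0 = 20 ✓
  (2) 0 = 2 × 0, remainder 0 ✓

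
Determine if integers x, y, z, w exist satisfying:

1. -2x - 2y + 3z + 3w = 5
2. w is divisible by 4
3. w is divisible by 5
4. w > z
Yes

Take x = -4, y = 0, z = -1, w = 0. Substituting into each constraint:
  (1) -2(-4) - 2(0) + 3(-1) + 3(0) = 5 ✓
  (2) 0 = 4 × 0, remainder 0 ✓
  (3) 0 = 5 × 0, remainder 0 ✓
  (4) 0 > -1 ✓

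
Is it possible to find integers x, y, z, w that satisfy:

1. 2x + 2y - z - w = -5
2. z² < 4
Yes

Take x = 0, y = 0, z = 0, w = 5. Substituting into each constraint:
  (1) 2(0) + 2(0) + 0 + (-5) = -5 ✓
  (2) z² = (0)² = 0, and 0 < 4 ✓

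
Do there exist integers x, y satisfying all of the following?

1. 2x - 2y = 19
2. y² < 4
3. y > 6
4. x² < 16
No

Even the single constraint (2x - 2y = 19) is infeasible over the integers.

  - 2x - 2y = 19: every term on the left is divisible by 2, so the LHS ≡ 0 (mod 2), but the RHS 19 is not — no integer solution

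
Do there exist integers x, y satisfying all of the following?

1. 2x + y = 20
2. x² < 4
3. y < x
No

The full constraint system is jointly infeasible over the integers. Each constraint and what it forces:

  - 2x + y = 20: is a linear equation tying the variables together
  - x² < 4: restricts x to |x| ≤ 1
  - y < x: bounds one variable relative to another variable

Propagating the comparison: y < x and x ≤ 1 give y ≤ 0. Range argument: with x ∈ [-1, 1], y ∈ [−∞, 0], the left side of the equation is at most 2, but the right side is 20 > 2. No integer solution exists.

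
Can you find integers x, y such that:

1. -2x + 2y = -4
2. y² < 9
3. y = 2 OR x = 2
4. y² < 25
Yes

Take x = 2, y = 0. Substituting into each constraint:
  (1) -2(2) + 2(0) = -4 ✓
  (2) y² = (0)² = 0, and 0 < 9 ✓
  (3) x = 2, target 2 ✓ (second branch holds)
  (4) y² = (0)² = 0, and 0 < 25 ✓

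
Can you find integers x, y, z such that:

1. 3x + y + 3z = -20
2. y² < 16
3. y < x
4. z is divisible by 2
Yes

Take x = 3, y = 1, z = -10. Substituting into each constraint:
  (1) 3(3) + 1 + 3(-10) = -20 ✓
  (2) y² = (1)² = 1, and 1 < 16 ✓
  (3) 1 < 3 ✓
  (4) -10 = 2 × -5, remainder 0 ✓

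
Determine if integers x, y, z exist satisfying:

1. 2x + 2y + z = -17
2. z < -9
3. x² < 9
Yes

Take x = 0, y = 0, z = -17. Substituting into each constraint:
  (1) 2(0) + 2(0) + (-17) = -17 ✓
  (2) -17 < -9 ✓
  (3) x² = (0)² = 0, and 0 < 9 ✓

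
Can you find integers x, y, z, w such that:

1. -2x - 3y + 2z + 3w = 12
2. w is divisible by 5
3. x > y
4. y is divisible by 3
Yes

Take x = 1, y = 0, z = 7, w = 0. Substituting into each constraint:
  (1) -2(1) - 3(0) + 2(7) + 3(0) = 12 ✓
  (2) 0 = 5 × 0, remainder 0 ✓
  (3) 1 > 0 ✓
  (4) 0 = 3 × 0, remainder 0 ✓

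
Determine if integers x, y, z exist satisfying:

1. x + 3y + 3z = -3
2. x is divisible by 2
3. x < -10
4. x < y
Yes

Take x = -12, y = 0, z = 3. Substituting into each constraint:
  (1) (-12) + 3(0) + 3(3) = -3 ✓
  (2) -12 = 2 × -6, remainder 0 ✓
  (3) -12 < -10 ✓
  (4) -12 < 0 ✓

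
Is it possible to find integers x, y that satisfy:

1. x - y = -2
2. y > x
Yes

Take x = 0, y = 2. Substituting into each constraint:
  (1) 0 + (-2) = -2 ✓
  (2) 2 > 0 ✓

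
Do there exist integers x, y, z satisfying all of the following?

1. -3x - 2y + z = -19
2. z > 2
Yes

Take x = 6, y = 2, z = 3. Substituting into each constraint:
  (1) -3(6) - 2(2) + 3 = -19 ✓
  (2) 3 > 2 ✓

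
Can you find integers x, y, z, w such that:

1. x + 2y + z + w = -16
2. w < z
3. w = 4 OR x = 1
Yes

Take x = 1, y = -9, z = 1, w = 0. Substituting into each constraint:
  (1) 1 + 2(-9) + 1 + 0 = -16 ✓
  (2) 0 < 1 ✓
  (3) x = 1, target 1 ✓ (second branch holds)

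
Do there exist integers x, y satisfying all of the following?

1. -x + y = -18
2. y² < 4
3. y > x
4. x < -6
No

A contradictory subset is {-x + y = -18, y > x}. No integer assignment can satisfy these jointly:

  - -x + y = -18: is a linear equation tying the variables together
  - y > x: bounds one variable relative to another variable

From the equation, x − y = 18, i.e. y − x = -18; but y > x requires y − x ≥ 1. Contradiction.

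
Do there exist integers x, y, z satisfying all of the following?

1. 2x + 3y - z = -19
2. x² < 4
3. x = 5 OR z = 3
Yes

Take x = 1, y = -6, z = 3. Substituting into each constraint:
  (1) 2(1) + 3(-6) + (-3) = -19 ✓
  (2) x² = (1)² = 1, and 1 < 4 ✓
  (3) z = 3, target 3 ✓ (second branch holds)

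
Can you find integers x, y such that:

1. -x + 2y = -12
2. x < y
Yes

Take x = -14, y = -13. Substituting into each constraint:
  (1) 14 + 2(-13) = -12 ✓
  (2) -14 < -13 ✓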